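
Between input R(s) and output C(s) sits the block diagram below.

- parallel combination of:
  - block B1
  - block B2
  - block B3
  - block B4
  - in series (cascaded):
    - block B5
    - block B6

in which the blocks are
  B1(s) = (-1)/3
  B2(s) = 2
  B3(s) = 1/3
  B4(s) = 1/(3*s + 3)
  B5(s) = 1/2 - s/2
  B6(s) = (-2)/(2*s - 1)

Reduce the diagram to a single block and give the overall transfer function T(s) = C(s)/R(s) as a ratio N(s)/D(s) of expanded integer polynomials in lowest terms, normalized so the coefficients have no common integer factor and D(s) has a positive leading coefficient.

Step 1 - series reduction of B5, B6 gives (s - 1)/(2*s - 1)
Step 2 - reduce the parallel group B1, B2, B3, B4, (B5*B6), giving the overall T(s)

Final answer: (15*s^2 + 8*s - 10)/(6*s^2 + 3*s - 3)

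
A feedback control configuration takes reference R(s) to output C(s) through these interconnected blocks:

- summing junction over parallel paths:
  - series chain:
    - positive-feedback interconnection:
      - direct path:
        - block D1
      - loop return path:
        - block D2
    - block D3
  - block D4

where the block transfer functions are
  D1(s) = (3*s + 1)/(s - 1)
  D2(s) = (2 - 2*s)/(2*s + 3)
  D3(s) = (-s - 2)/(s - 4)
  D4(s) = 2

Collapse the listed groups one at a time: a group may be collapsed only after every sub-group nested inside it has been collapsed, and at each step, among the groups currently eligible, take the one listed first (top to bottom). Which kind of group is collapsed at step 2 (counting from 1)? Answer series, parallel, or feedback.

(1) close the feedback loop around D1, D2
(2) reduce the series chain [D1/(1-D1*D2)], D3
(3) combine ([D1/(1-D1*D2)]*D3), D4 in parallel
Step 2: series.

Answer: series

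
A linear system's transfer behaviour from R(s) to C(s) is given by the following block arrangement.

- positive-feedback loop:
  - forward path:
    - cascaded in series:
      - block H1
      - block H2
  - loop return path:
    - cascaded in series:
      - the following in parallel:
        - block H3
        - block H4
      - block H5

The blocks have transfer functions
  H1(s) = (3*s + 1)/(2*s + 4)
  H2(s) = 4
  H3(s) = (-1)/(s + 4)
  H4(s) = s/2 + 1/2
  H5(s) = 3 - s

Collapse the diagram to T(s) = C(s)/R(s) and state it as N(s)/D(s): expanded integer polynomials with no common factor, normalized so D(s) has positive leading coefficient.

Reducing step by step:

Step 1: reduce the series chain H1, H2 = (6*s + 2)/(s + 2)
Step 2: parallel reduction of H3, H4 = (s^2 + 5*s + 2)/(2*s + 8)
Step 3: reduce the series chain (H3+H4), H5 = (-s^3 - 2*s^2 + 13*s + 6)/(2*s + 8)
Step 4: apply the feedback formula to (H1*H2), ((H3+H4)*H5) - this is the overall T(s), already in the required normalized form

Answer: (6*s^2 + 26*s + 8)/(3*s^4 + 7*s^3 - 36*s^2 - 25*s + 2)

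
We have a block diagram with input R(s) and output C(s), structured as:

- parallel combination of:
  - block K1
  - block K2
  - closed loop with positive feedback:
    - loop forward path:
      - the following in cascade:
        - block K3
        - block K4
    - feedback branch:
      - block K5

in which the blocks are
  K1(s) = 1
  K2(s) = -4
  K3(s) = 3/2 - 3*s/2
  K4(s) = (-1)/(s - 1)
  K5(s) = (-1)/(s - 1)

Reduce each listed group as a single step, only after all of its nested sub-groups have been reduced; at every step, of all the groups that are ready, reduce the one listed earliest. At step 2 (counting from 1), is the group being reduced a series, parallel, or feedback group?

Reducing step by step:

[1] reduce the series chain K3, K4
[2] reduce the feedback loop with forward (K3*K4) and return K5
[3] sum the parallel branches K1, K2, [(K3*K4)/(1-(K3*K4)*K5)]
The group at step 2 is a feedback group.

Answer: feedback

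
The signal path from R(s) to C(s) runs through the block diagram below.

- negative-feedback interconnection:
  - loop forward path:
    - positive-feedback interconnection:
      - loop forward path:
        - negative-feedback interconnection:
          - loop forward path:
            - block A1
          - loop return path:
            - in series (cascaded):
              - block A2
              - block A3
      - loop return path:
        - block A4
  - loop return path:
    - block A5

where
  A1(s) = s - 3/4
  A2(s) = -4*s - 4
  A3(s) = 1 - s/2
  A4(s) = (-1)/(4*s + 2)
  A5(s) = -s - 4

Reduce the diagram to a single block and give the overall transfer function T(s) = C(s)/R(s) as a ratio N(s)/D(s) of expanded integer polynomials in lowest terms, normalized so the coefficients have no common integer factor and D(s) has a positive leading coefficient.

First reduce the diagram to T(s).

Step 1: cascade A2, A3: 2*s^2 - 2*s - 4
Step 2: close the feedback loop around A1, (A2*A3): (4*s - 3)/(8*s^3 - 14*s^2 - 10*s + 16)
Step 3: collapse the loop ([A1/(1+A1*(A2*A3))] forward, A4 return): (16*s^2 - 4*s - 6)/(32*s^4 - 40*s^3 - 68*s^2 + 48*s + 29)
Step 4: apply the feedback formula to [[A1/(1+A1*(A2*A3))]/(1-[A1/(1+A1*(A2*A3))]*A4)], A5; the result is T(s) itself (integer coefficients, no common factor, positive leading denominator coefficient)

Answer: (16*s^2 - 4*s - 6)/(32*s^4 - 56*s^3 - 128*s^2 + 70*s + 53)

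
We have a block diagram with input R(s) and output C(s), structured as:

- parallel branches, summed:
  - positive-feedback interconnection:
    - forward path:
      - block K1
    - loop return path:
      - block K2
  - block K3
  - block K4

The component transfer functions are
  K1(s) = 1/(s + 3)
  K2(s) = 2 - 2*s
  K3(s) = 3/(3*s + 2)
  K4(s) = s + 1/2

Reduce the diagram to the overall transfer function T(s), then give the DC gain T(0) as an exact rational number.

Step 1: collapse the loop (K1 forward, K2 return); result 1/(3*s + 1)
Step 2: parallel reduction of [K1/(1-K1*K2)], K3, K4; result (18*s^3 + 27*s^2 + 37*s + 12)/(18*s^2 + 18*s + 4)
The step-2 result is T(s). Setting s = 0: T(0) = 12/4 = 3.

Hence the answer: 3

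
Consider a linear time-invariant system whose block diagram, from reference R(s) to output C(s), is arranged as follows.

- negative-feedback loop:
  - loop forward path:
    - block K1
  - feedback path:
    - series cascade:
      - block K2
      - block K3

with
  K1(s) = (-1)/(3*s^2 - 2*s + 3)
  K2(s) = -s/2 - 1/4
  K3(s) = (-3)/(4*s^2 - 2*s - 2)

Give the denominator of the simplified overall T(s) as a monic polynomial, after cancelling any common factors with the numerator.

Answer: s^3 - 5*s^2/3 + 5*s/3 - 9/8

Working:
Step 1: cascade K2, K3 -> 3/(8*s - 8)
Step 2: feedback reduction of K1, (K2*K3) -> (8 - 8*s)/(24*s^3 - 40*s^2 + 40*s - 27)
T(s) is the step-2 result (common factors already cancelled). Leading coefficient of the denominator: 24. Divide through by 24 for the monic polynomial.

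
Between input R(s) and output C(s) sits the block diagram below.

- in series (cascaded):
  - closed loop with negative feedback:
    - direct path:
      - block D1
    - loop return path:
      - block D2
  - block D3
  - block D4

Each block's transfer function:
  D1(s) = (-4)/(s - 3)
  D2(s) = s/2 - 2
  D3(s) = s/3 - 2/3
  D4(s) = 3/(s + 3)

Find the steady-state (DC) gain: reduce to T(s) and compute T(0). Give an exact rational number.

The answer is 8/15.

Reasoning:
(1) close the feedback loop around D1, D2 -> 4/(s - 5)
(2) cascade [D1/(1+D1*D2)], D3, D4 -> (4*s - 8)/(s^2 - 2*s - 15)
Step 2 gives the overall T(s). Then T(0) = -8/(-15) = 8/15.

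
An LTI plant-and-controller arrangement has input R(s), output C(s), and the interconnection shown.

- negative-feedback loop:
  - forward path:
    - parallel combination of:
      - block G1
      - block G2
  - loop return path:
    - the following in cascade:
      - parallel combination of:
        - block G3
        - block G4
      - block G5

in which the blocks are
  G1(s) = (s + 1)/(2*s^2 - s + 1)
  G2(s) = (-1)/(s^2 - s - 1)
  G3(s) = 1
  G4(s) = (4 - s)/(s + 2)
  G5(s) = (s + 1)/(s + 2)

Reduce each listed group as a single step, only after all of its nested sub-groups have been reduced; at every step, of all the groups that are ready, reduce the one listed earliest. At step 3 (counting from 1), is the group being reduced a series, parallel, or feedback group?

1. combine G1, G2 in parallel
2. reduce the parallel group G3, G4
3. series reduction of (G3+G4), G5
4. collapse the loop ((G1+G2) forward, ((G3+G4)*G5) return)
Step 3: series.

Hence the answer: series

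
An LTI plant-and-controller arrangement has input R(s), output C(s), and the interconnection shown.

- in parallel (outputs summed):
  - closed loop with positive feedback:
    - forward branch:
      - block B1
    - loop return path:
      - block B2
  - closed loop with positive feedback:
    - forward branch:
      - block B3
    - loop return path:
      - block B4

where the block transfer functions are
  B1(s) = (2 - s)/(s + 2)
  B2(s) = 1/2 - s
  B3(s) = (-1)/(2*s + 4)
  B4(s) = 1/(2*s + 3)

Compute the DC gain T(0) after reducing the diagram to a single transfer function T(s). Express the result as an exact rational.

First reduce the diagram to T(s).

[1] close the feedback loop around B1, B2 = (2*s - 4)/(2*s^2 - 7*s - 2)
[2] close the feedback loop around B3, B4 = (-2*s - 3)/(4*s^2 + 14*s + 13)
[3] add [B1/(1-B1*B2)], [B3/(1-B3*B4)] (parallel) = (4*s^3 + 20*s^2 - 5*s - 46)/(8*s^4 - 80*s^2 - 119*s - 26)
Evaluating the step-3 result (the overall T(s)) at s = 0 gives T(0) = -46/(-26) = 23/13.

Answer: 23/13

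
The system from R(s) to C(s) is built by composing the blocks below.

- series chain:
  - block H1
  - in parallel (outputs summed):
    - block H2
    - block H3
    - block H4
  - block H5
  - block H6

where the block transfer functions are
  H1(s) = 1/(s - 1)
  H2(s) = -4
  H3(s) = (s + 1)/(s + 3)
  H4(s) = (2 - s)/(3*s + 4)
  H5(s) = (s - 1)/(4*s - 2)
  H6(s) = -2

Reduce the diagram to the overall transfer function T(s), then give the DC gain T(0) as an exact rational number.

Step 1: add H2, H3, H4 (parallel), giving (-10*s^2 - 46*s - 38)/(3*s^2 + 13*s + 12)
Step 2: cascade H1, (H2+H3+H4), H5, H6, giving (10*s^2 + 46*s + 38)/(6*s^3 + 23*s^2 + 11*s - 12)
The step-2 result is T(s). Setting s = 0: T(0) = 38/(-12) = -19/6.

Therefore the answer is -19/6.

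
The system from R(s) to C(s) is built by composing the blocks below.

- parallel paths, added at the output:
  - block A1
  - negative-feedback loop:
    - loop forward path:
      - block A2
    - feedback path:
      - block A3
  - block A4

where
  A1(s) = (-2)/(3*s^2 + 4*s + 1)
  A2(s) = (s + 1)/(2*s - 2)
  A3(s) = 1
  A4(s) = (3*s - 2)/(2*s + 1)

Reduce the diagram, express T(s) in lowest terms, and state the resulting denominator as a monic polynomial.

First reduce the diagram to T(s).

Step 1 - apply the feedback formula to A2, A3 = (s + 1)/(3*s - 1)
Step 2 - parallel reduction of A1, [A2/(1+A2*A3)], A4 = (33*s^4 + 26*s^3 - 16*s^2 + 4*s + 5)/(18*s^4 + 27*s^3 + 7*s^2 - 3*s - 1)
T(s) is the step-2 result (common factors already cancelled). Leading coefficient of the denominator: 18. Divide through by 18 for the monic polynomial.

Answer: s^4 + 3*s^3/2 + 7*s^2/18 - s/6 - 1/18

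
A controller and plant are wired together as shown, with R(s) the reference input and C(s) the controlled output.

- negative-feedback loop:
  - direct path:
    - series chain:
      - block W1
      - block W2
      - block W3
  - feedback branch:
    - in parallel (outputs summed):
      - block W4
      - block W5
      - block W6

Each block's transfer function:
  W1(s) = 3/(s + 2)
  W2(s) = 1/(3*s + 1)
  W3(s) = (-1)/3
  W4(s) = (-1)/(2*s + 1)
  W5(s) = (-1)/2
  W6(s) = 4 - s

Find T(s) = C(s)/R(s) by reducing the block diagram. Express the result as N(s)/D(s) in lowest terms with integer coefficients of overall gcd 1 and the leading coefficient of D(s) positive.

1. cascade W1, W2, W3, giving (-1)/(3*s^2 + 7*s + 2)
2. parallel reduction of W4, W5, W6, giving (-4*s^2 + 12*s + 5)/(4*s + 2)
3. close the feedback loop around (W1*W2*W3), (W4+W5+W6), which is the overall transfer function T(s) = C(s)/R(s) in lowest terms

Final answer: (-4*s - 2)/(12*s^3 + 38*s^2 + 10*s - 1)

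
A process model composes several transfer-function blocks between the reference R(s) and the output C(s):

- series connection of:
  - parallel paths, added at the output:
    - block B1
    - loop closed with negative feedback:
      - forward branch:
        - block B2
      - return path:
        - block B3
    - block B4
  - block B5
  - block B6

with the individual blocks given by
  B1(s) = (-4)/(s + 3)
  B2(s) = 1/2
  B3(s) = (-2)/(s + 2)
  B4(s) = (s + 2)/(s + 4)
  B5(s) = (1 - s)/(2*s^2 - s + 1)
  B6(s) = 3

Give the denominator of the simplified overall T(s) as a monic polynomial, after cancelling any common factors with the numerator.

Answer: s^5 + 15*s^4/2 + 31*s^3/2 + 13*s^2/2 + 7*s/2 + 6

Working:
1. close the feedback loop around B2, B3: (s + 2)/(2*s + 2)
2. sum the parallel branches B1, [B2/(1+B2*B3)], B4: (3*s^3 + 13*s^2 + 8*s + 4)/(2*s^3 + 16*s^2 + 38*s + 24)
3. series reduction of (B1+[B2/(1+B2*B3)]+B4), B5, B6: (-9*s^4 - 30*s^3 + 15*s^2 + 12*s + 12)/(4*s^5 + 30*s^4 + 62*s^3 + 26*s^2 + 14*s + 24)
No further cancellation is possible in the step-3 result, so that is T(s). Its denominator becomes monic after dividing by the leading coefficient 4.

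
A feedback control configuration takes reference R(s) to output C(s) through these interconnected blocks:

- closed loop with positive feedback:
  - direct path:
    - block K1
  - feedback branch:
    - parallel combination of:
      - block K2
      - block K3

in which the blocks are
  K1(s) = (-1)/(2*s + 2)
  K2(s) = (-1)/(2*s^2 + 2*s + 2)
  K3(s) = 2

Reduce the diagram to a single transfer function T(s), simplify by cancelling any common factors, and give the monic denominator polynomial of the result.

The answer is s^3 + 3*s^2 + 3*s + 7/4.

Reasoning:
(1) add K2, K3 (parallel) gives (4*s^2 + 4*s + 3)/(2*s^2 + 2*s + 2)
(2) close the feedback loop around K1, (K2+K3) gives (-2*s^2 - 2*s - 2)/(4*s^3 + 12*s^2 + 12*s + 7)
No further cancellation is possible in the step-2 result, so that is T(s). Its denominator becomes monic after dividing by the leading coefficient 4.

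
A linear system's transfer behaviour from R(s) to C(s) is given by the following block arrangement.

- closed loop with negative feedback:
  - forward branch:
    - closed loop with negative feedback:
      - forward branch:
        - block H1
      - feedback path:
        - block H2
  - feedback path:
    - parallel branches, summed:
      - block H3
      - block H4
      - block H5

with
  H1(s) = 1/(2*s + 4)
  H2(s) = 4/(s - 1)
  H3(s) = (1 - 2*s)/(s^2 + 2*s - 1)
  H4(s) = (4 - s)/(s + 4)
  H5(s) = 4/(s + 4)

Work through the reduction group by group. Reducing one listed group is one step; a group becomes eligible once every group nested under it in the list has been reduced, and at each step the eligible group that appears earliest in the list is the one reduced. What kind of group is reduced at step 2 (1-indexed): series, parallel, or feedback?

Step 1: close the feedback loop around H1, H2
Step 2: sum the parallel branches H3, H4, H5
Step 3: close the feedback loop around [H1/(1+H1*H2)], (H3+H4+H5)
Step 2 collapses a parallel group.

Answer: parallel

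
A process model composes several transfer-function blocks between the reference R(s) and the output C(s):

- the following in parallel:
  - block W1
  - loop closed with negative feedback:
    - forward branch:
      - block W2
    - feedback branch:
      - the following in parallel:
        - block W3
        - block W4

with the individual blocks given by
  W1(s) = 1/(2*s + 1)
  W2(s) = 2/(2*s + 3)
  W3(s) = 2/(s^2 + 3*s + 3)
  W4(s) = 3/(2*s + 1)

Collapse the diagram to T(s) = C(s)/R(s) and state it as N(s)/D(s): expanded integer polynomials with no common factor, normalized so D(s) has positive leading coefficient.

Reducing step by step:

Step 1 - sum the parallel branches W3, W4; result (3*s^2 + 13*s + 11)/(2*s^3 + 7*s^2 + 9*s + 3)
Step 2 - feedback reduction of W2, (W3+W4); result (4*s^3 + 14*s^2 + 18*s + 6)/(4*s^4 + 20*s^3 + 45*s^2 + 59*s + 31)
Step 3 - add W1, [W2/(1+W2*(W3+W4))] (parallel): this yields T(s), and no further normalization is needed

Answer: (12*s^4 + 52*s^3 + 95*s^2 + 89*s + 37)/(8*s^5 + 44*s^4 + 110*s^3 + 163*s^2 + 121*s + 31)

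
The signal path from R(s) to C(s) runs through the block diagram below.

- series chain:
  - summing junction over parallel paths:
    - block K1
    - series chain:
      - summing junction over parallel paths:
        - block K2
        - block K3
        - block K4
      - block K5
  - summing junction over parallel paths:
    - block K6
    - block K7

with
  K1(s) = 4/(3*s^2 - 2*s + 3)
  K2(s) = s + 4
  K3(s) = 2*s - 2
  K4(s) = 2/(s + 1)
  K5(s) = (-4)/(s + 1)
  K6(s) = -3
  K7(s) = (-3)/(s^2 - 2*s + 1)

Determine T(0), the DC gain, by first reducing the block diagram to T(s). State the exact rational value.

First reduce the diagram to T(s).

1. add K2, K3, K4 (parallel): (3*s^2 + 5*s + 4)/(s + 1)
2. combine (K2+K3+K4), K5 in series: (-12*s^2 - 20*s - 16)/(s^2 + 2*s + 1)
3. sum the parallel branches K1, ((K2+K3+K4)*K5): (-36*s^4 - 36*s^3 - 40*s^2 - 20*s - 44)/(3*s^4 + 4*s^3 + 2*s^2 + 4*s + 3)
4. parallel reduction of K6, K7: (-3*s^2 + 6*s - 6)/(s^2 - 2*s + 1)
5. series reduction of (K1+((K2+K3+K4)*K5)), (K6+K7): (108*s^6 - 108*s^5 + 120*s^4 + 36*s^3 + 252*s^2 - 144*s + 264)/(3*s^6 - 2*s^5 - 3*s^4 + 4*s^3 - 3*s^2 - 2*s + 3)
That last expression is T(s); at s = 0 only the constant terms survive, so T(0) = 264/3 = 88.

Answer: 88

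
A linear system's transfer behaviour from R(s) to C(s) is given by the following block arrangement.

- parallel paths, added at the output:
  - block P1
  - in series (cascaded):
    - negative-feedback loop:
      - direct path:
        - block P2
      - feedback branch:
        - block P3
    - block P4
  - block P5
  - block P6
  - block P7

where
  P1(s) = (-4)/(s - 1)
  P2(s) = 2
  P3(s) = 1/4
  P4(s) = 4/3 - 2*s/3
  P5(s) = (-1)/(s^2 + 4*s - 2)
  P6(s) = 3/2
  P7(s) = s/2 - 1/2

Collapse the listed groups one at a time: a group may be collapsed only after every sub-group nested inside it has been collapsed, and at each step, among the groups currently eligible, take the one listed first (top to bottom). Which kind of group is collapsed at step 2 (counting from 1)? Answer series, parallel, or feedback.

Reducing step by step:

Step 1. collapse the loop (P2 forward, P3 return)
Step 2. series reduction of [P2/(1+P2*P3)], P4
Step 3. parallel reduction of P1, ([P2/(1+P2*P3)]*P4), P5, P6, P7
So the answer for step 2 is series.

Answer: series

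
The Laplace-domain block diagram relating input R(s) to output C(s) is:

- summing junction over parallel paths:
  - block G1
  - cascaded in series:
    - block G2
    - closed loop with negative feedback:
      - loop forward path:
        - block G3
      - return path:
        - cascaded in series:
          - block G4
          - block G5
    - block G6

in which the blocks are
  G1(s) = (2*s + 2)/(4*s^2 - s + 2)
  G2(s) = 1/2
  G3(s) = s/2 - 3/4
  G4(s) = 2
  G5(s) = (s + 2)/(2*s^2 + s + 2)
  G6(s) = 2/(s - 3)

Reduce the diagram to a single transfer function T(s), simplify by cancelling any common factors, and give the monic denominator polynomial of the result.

The answer is s^5 - 11*s^4/4 - 17*s^3/24 + 5*s^2/24 - 7*s/6 + 1/2.

Reasoning:
1. combine G4, G5 in series: (2*s + 4)/(2*s^2 + s + 2)
2. reduce the feedback loop with forward G3 and return (G4*G5): (4*s^3 - 4*s^2 + s - 6)/(12*s^2 + 6*s - 4)
3. combine G2, [G3/(1+G3*(G4*G5))], G6 in series: (4*s^3 - 4*s^2 + s - 6)/(12*s^3 - 30*s^2 - 22*s + 12)
4. add G1, (G2*[G3/(1+G3*(G4*G5))]*G6) (parallel): (16*s^5 + 4*s^4 - 20*s^3 - 137*s^2 - 12*s + 12)/(48*s^5 - 132*s^4 - 34*s^3 + 10*s^2 - 56*s + 24)
The result of step 4 is T(s) in lowest terms. Its denominator has leading coefficient 48; dividing the denominator through by 48 makes it monic.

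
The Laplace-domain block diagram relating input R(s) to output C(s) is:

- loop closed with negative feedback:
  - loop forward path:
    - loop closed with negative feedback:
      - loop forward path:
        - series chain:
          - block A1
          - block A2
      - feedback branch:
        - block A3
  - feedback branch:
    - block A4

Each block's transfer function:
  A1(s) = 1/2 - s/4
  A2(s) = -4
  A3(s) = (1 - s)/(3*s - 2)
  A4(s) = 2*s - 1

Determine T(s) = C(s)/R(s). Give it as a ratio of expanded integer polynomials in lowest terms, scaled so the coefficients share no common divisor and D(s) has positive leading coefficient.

The answer is (3*s^2 - 8*s + 4)/(6*s^3 - 20*s^2 + 22*s - 8).

Reasoning:
Step 1 - reduce the series chain A1, A2 -> s - 2
Step 2 - feedback reduction of (A1*A2), A3 -> (-3*s^2 + 8*s - 4)/(s^2 - 6*s + 4)
Step 3 - reduce the feedback loop with forward [(A1*A2)/(1+(A1*A2)*A3)] and return A4: this yields T(s), and no further normalization is needed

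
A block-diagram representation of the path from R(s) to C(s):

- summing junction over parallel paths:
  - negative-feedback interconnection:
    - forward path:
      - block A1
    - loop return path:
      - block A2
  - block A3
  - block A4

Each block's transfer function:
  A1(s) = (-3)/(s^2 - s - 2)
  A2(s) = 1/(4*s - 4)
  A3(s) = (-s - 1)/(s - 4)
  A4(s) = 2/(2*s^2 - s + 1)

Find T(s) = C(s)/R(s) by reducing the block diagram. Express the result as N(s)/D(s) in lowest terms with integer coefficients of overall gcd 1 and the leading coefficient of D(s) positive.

First reduce the diagram to T(s).

Step 1 - collapse the loop (A1 forward, A2 return) -> (12 - 12*s)/(4*s^3 - 8*s^2 - 4*s + 5)
Step 2 - parallel reduction of [A1/(1+A1*A2)], A3, A4: this yields T(s), and no further normalization is needed

Answer: (-8*s^6 + 12*s^5 + 74*s^3 - 109*s^2 + 154*s - 93)/(8*s^6 - 52*s^5 + 84*s^4 - 10*s^3 - 33*s^2 + 41*s - 20)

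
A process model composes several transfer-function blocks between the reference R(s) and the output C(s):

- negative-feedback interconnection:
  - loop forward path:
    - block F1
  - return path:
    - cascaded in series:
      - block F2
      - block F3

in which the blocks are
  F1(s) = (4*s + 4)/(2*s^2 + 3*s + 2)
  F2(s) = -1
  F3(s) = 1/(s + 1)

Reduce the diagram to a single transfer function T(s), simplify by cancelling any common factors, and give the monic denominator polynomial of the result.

First reduce the diagram to T(s).

[1] combine F2, F3 in series; result (-1)/(s + 1)
[2] collapse the loop (F1 forward, (F2*F3) return); result (4*s + 4)/(2*s^2 + 3*s - 2)
T(s) is the step-2 result (common factors already cancelled). Leading coefficient of the denominator: 2. Divide through by 2 for the monic polynomial.

Answer: s^2 + 3*s/2 - 1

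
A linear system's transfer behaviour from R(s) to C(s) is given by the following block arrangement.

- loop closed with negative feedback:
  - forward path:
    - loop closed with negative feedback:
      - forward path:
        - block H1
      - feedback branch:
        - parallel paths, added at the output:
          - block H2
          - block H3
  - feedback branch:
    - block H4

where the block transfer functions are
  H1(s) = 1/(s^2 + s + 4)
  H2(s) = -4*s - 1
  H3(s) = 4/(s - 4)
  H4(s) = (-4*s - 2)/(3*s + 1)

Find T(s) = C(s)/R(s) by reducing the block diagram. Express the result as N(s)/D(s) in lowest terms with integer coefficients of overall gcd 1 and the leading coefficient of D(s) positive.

(1) reduce the parallel group H2, H3 = (-4*s^2 + 15*s + 8)/(s - 4)
(2) reduce the feedback loop with forward H1 and return (H2+H3) = (s - 4)/(s^3 - 7*s^2 + 15*s - 8)
(3) apply the feedback formula to [H1/(1+H1*(H2+H3))], H4, giving the overall T(s)

Answer: (3*s^2 - 11*s - 4)/(3*s^4 - 20*s^3 + 34*s^2 + 5*s)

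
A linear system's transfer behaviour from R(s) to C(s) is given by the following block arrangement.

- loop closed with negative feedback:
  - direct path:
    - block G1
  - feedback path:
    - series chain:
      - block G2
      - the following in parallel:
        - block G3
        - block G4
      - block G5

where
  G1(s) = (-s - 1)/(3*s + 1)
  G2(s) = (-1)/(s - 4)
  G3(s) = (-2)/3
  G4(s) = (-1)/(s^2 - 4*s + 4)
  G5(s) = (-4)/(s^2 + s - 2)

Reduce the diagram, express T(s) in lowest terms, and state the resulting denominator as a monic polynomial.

1. add G3, G4 (parallel) = (-2*s^2 + 8*s - 11)/(3*s^2 - 12*s + 12)
2. multiply G2, (G3+G4), G5 (series) = (-8*s^2 + 32*s - 44)/(3*s^5 - 21*s^4 + 30*s^3 + 60*s^2 - 168*s + 96)
3. close the feedback loop around G1, (G2*(G3+G4)*G5) = (-3*s^6 + 18*s^5 - 9*s^4 - 90*s^3 + 108*s^2 + 72*s - 96)/(9*s^6 - 60*s^5 + 69*s^4 + 218*s^3 - 468*s^2 + 132*s + 140)
No further cancellation is possible in the step-3 result, so that is T(s). Its denominator becomes monic after dividing by the leading coefficient 9.

Final answer: s^6 - 20*s^5/3 + 23*s^4/3 + 218*s^3/9 - 52*s^2 + 44*s/3 + 140/9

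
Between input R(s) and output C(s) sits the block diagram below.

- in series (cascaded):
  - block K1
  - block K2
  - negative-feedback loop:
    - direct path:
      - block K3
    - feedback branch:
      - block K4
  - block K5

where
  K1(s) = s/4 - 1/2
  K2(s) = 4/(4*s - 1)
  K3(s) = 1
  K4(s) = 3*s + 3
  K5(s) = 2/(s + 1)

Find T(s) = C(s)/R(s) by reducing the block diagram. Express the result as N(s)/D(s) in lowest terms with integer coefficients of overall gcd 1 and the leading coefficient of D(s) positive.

The answer is (2*s - 4)/(12*s^3 + 25*s^2 + 9*s - 4).

Reasoning:
(1) collapse the loop (K3 forward, K4 return); result 1/(3*s + 4)
(2) series reduction of K1, K2, [K3/(1+K3*K4)], K5: this yields T(s), and no further normalization is needed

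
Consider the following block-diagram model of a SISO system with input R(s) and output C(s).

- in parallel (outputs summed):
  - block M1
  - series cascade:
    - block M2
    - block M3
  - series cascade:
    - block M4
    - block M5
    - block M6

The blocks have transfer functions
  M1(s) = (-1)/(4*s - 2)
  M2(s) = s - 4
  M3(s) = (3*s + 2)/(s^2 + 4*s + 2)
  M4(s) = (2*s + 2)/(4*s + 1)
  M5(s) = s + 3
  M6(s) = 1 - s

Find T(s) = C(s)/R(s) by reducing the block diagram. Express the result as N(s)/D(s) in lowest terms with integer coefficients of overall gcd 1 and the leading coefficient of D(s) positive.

Answer: (-8*s^6 - 52*s^5 - 28*s^4 - 116*s^3 - 3*s^2 + 32*s - 10)/(16*s^4 + 60*s^3 + 14*s^2 - 16*s - 4)

Working:
(1) series reduction of M2, M3 -> (3*s^2 - 10*s - 8)/(s^2 + 4*s + 2)
(2) reduce the series chain M4, M5, M6 -> (-2*s^3 - 6*s^2 + 2*s + 6)/(4*s + 1)
(3) sum the parallel branches M1, (M2*M3), (M4*M5*M6), giving the overall T(s)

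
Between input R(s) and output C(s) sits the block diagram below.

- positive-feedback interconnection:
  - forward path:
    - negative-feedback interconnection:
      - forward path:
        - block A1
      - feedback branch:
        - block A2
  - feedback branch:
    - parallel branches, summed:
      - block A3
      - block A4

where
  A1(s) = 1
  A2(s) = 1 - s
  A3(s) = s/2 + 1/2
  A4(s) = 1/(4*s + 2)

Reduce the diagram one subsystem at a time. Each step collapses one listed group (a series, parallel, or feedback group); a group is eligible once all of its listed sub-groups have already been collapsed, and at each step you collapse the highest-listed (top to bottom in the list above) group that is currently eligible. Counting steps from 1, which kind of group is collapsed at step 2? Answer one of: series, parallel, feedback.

Step 1 - reduce the feedback loop with forward A1 and return A2
Step 2 - sum the parallel branches A3, A4
Step 3 - close the feedback loop around [A1/(1+A1*A2)], (A3+A4)
Step 2 collapses a parallel group.

Therefore the answer is parallel.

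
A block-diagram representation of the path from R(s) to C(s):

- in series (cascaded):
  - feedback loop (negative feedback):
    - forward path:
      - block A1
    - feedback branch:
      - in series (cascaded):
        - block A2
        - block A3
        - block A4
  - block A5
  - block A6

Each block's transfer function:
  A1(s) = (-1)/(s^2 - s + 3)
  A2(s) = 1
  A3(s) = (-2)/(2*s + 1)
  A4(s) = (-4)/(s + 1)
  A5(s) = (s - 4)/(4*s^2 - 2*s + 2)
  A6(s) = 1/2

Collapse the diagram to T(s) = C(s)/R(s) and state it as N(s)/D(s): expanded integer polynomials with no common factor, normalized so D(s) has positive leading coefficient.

The answer is (-2*s^3 + 5*s^2 + 11*s + 4)/(16*s^6 + 36*s^4 + 52*s^3 - 56*s^2 + 52*s - 20).

Reasoning:
[1] series reduction of A2, A3, A4; result 8/(2*s^2 + 3*s + 1)
[2] apply the feedback formula to A1, (A2*A3*A4); result (-2*s^2 - 3*s - 1)/(2*s^4 + s^3 + 4*s^2 + 8*s - 5)
[3] series reduction of [A1/(1+A1*(A2*A3*A4))], A5, A6, which is the overall transfer function T(s) = C(s)/R(s) in lowest terms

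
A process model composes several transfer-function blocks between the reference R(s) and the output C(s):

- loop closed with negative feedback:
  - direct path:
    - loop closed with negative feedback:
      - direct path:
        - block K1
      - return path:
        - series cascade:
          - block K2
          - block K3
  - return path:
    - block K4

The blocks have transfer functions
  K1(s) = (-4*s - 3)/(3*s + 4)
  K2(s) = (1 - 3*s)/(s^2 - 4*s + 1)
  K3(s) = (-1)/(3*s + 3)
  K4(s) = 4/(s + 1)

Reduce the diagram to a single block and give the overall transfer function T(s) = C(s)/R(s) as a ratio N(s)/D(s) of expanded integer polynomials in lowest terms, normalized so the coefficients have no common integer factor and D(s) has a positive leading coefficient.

Step 1 - combine K2, K3 in series = (3*s - 1)/(3*s^3 - 9*s^2 - 9*s + 3)
Step 2 - apply the feedback formula to K1, (K2*K3) = (-12*s^4 + 27*s^3 + 63*s^2 + 15*s - 9)/(9*s^4 - 15*s^3 - 75*s^2 - 32*s + 15)
Step 3 - reduce the feedback loop with forward [K1/(1+K1*(K2*K3))] and return K4: this yields T(s), and no further normalization is needed

Final answer: (-12*s^4 + 27*s^3 + 63*s^2 + 15*s - 9)/(9*s^4 - 63*s^3 + 81*s^2 + 64*s - 21)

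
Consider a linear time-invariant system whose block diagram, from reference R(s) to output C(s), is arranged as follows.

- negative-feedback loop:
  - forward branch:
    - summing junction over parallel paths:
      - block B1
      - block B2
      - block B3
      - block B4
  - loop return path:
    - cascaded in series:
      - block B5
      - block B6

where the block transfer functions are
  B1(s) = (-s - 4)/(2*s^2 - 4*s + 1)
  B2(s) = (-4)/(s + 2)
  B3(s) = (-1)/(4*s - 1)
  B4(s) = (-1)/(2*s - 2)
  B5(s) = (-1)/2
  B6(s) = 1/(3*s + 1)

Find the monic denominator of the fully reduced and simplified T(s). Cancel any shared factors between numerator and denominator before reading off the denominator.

Reducing step by step:

[1] combine B1, B2, B3, B4 in parallel = (-84*s^4 + 176*s^3 - 172*s^2 + 107*s - 18)/(16*s^5 - 20*s^4 - 52*s^3 + 86*s^2 - 34*s + 4)
[2] combine B5, B6 in series = (-1)/(6*s + 2)
[3] feedback reduction of (B1+B2+B3+B4), (B5*B6) = (-504*s^5 + 888*s^4 - 680*s^3 + 298*s^2 + 106*s - 36)/(96*s^6 - 88*s^5 - 268*s^4 + 236*s^3 + 140*s^2 - 151*s + 26)
No further cancellation is possible in the step-3 result, so that is T(s). Its denominator becomes monic after dividing by the leading coefficient 96.

Answer: s^6 - 11*s^5/12 - 67*s^4/24 + 59*s^3/24 + 35*s^2/24 - 151*s/96 + 13/48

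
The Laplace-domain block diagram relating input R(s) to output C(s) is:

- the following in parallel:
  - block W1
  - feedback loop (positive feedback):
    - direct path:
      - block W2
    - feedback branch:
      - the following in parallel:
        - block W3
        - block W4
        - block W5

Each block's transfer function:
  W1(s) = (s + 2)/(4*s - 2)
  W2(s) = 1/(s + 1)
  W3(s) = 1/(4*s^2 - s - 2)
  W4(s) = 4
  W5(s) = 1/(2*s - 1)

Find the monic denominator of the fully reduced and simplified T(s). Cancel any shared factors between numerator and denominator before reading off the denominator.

Reducing step by step:

Step 1. combine W3, W4, W5 in parallel: (32*s^3 - 20*s^2 - 11*s + 5)/(8*s^3 - 6*s^2 - 3*s + 2)
Step 2. apply the feedback formula to W2, (W3+W4+W5): (8*s^3 - 6*s^2 - 3*s + 2)/(8*s^4 - 30*s^3 + 11*s^2 + 10*s - 3)
Step 3. parallel reduction of W1, [W2/(1-W2*(W3+W4+W5))]: (8*s^5 + 18*s^4 - 89*s^3 + 32*s^2 + 31*s - 10)/(32*s^5 - 136*s^4 + 104*s^3 + 18*s^2 - 32*s + 6)
Step 3 gives the fully reduced T(s), with no common factor left to cancel. The denominator's leading coefficient is 32, so divide each of its coefficients by 32 to get the monic form.

Answer: s^5 - 17*s^4/4 + 13*s^3/4 + 9*s^2/16 - s + 3/16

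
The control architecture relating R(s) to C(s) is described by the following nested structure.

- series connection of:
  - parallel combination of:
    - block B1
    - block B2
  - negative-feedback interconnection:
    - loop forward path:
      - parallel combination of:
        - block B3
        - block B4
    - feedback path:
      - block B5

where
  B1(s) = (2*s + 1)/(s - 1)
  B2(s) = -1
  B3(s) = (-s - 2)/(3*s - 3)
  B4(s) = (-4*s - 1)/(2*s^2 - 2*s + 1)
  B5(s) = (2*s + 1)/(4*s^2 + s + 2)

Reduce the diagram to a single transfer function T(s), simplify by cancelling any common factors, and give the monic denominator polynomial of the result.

First reduce the diagram to T(s).

Step 1. reduce the parallel group B1, B2, giving (s + 2)/(s - 1)
Step 2. add B3, B4 (parallel), giving (-2*s^3 - 14*s^2 + 12*s + 1)/(6*s^3 - 12*s^2 + 9*s - 3)
Step 3. reduce the feedback loop with forward (B3+B4) and return B5, giving (-8*s^5 - 58*s^4 + 30*s^3 - 12*s^2 + 25*s + 2)/(24*s^5 - 46*s^4 + 6*s^3 - 17*s^2 + 29*s - 5)
Step 4. cascade (B1+B2), [(B3+B4)/(1+(B3+B4)*B5)], giving (-8*s^6 - 74*s^5 - 86*s^4 + 48*s^3 + s^2 + 52*s + 4)/(24*s^6 - 70*s^5 + 52*s^4 - 23*s^3 + 46*s^2 - 34*s + 5)
No further cancellation is possible in the step-4 result, so that is T(s). Its denominator becomes monic after dividing by the leading coefficient 24.

Answer: s^6 - 35*s^5/12 + 13*s^4/6 - 23*s^3/24 + 23*s^2/12 - 17*s/12 + 5/24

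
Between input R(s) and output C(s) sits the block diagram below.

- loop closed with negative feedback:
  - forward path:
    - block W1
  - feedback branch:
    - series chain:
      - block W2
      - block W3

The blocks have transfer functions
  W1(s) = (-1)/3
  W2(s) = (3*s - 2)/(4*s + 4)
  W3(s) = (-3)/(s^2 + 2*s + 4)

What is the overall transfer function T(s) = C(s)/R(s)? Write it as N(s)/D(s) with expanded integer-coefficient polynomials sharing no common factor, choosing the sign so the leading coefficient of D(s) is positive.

Reducing step by step:

1. combine W2, W3 in series gives (6 - 9*s)/(4*s^3 + 12*s^2 + 24*s + 16)
2. close the feedback loop around W1, (W2*W3); the result is T(s) itself (integer coefficients, no common factor, positive leading denominator coefficient)

Answer: (-4*s^3 - 12*s^2 - 24*s - 16)/(12*s^3 + 36*s^2 + 81*s + 42)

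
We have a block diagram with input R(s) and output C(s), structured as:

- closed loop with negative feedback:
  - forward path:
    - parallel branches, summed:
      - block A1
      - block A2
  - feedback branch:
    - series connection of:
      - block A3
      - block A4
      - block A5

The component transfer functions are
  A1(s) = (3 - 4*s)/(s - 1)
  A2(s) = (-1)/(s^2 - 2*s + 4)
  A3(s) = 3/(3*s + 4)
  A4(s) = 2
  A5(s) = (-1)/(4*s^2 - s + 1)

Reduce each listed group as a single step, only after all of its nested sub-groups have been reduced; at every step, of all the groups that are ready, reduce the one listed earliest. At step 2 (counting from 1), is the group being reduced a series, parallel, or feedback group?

(1) sum the parallel branches A1, A2
(2) reduce the series chain A3, A4, A5
(3) close the feedback loop around (A1+A2), (A3*A4*A5)
At step 2 the group reduced is series.

Final answer: series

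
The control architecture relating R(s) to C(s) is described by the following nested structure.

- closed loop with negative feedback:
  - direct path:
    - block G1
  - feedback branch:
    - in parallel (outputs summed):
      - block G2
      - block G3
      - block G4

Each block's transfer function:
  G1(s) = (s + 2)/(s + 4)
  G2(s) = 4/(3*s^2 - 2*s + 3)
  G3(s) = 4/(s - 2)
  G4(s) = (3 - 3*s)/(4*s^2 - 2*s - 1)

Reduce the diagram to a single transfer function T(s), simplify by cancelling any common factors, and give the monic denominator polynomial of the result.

(1) parallel reduction of G2, G3, G4, giving (39*s^4 - 7*s^3 - 33*s^2 + 35*s - 22)/(12*s^5 - 38*s^4 + 41*s^3 - 30*s^2 + 5*s + 6)
(2) collapse the loop (G1 forward, (G2+G3+G4) return), giving (12*s^6 - 14*s^5 - 35*s^4 + 52*s^3 - 55*s^2 + 16*s + 12)/(12*s^6 + 49*s^5 - 40*s^4 + 87*s^3 - 146*s^2 + 74*s - 20)
That last expression is T(s), already simplified. Scaling its denominator by 1/12 (the reciprocal of the leading coefficient) yields the monic denominator.

Therefore the answer is s^6 + 49*s^5/12 - 10*s^4/3 + 29*s^3/4 - 73*s^2/6 + 37*s/6 - 5/3.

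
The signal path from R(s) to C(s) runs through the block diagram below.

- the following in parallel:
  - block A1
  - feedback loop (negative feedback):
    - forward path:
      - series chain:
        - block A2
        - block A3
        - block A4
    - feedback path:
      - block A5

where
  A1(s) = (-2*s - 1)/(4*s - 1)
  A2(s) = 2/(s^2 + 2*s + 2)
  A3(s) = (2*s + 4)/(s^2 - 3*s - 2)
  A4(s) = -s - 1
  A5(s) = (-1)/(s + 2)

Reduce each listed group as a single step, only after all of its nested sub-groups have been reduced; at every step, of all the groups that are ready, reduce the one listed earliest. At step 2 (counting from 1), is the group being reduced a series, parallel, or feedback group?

(1) reduce the series chain A2, A3, A4
(2) apply the feedback formula to (A2*A3*A4), A5
(3) reduce the parallel group A1, [(A2*A3*A4)/(1+(A2*A3*A4)*A5)]
The group at step 2 is a feedback group.

Final answer: feedback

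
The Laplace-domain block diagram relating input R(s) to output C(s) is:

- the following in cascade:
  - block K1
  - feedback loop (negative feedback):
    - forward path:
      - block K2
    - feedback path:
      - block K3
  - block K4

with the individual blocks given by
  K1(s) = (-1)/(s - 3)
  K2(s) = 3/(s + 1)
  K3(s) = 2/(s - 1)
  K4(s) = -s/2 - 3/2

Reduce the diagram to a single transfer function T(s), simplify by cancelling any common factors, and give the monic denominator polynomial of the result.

The answer is s^3 - 3*s^2 + 5*s - 15.

Reasoning:
Step 1: reduce the feedback loop with forward K2 and return K3, giving (3*s - 3)/(s^2 + 5)
Step 2: reduce the series chain K1, [K2/(1+K2*K3)], K4, giving (3*s^2 + 6*s - 9)/(2*s^3 - 6*s^2 + 10*s - 30)
Step 2 gives the fully reduced T(s), with no common factor left to cancel. The denominator's leading coefficient is 2, so divide each of its coefficients by 2 to get the monic form.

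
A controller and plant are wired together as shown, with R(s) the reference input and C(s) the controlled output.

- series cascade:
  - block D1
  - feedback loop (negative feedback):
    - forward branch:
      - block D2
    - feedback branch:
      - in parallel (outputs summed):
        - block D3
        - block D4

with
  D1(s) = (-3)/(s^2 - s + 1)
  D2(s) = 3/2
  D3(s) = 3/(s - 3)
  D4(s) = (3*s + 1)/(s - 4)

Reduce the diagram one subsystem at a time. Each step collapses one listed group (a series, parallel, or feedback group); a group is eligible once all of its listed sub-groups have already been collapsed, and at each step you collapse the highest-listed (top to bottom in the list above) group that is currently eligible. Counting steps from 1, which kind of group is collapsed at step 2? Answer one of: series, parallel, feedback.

Step 1: reduce the parallel group D3, D4
Step 2: feedback reduction of D2, (D3+D4)
Step 3: multiply D1, [D2/(1+D2*(D3+D4))] (series)
The group at step 2 is a feedback group.

Hence the answer: feedback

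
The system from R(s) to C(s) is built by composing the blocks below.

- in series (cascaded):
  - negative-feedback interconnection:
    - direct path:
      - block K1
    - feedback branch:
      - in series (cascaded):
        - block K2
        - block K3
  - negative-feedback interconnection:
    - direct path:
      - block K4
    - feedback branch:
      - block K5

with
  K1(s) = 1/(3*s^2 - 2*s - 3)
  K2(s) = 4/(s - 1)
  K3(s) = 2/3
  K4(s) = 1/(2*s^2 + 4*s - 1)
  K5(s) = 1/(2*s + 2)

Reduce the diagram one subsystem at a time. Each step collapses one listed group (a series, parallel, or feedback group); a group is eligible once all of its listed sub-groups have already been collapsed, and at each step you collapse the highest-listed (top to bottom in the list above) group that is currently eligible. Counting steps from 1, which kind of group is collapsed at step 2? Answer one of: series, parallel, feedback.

Answer: feedback

Working:
1. multiply K2, K3 (series)
2. feedback reduction of K1, (K2*K3)
3. apply the feedback formula to K4, K5
4. multiply [K1/(1+K1*(K2*K3))], [K4/(1+K4*K5)] (series)
The group at step 2 is a feedback group.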